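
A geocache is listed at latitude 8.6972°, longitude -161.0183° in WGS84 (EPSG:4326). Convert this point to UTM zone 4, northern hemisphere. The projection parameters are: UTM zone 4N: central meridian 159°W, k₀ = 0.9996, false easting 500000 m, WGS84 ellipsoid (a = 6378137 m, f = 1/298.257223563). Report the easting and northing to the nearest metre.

Zone 4 central meridian λ₀ = 6×4 − 183 = -159°; Δλ = -2.0183°.
Transverse Mercator on WGS84 with k₀ = 0.9996 gives E = 277935.080 m, N = 961967.335 m.

E 277935 m, N 961967 m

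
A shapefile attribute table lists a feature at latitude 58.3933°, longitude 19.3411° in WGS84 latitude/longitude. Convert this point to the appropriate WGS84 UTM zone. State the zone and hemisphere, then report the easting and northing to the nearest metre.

Zone 34N: E 403027 m, N 6473695 m

Longitude 19.3411° lies in the 6° band [18°, 24°), giving zone 34; latitude is north of the equator, so 34N.
Zone 34 central meridian λ₀ = 6×34 − 183 = 21°; Δλ = -1.6589°.
Transverse Mercator on WGS84 with k₀ = 0.9996 gives E = 403027.308 m, N = 6473694.557 m.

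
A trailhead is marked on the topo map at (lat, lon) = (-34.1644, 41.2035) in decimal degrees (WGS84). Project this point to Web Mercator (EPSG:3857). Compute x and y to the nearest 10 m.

x 4586750 m, y -4050900 m

Web Mercator is spherical with R = a = 6378137 m.
x = R·λ = 6378137 × 0.719136738 = 4586752.639 m.
y = R·ln tan(π/4 + φ/2) = 6378137 × -0.635122505 = -4050898.349 m.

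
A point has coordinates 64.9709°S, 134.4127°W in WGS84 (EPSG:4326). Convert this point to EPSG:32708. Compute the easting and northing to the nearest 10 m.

Zone 8 central meridian λ₀ = 6×8 − 183 = -135°; Δλ = +0.5873°.
Transverse Mercator on WGS84 with k₀ = 0.9996 gives E = 527724.920 m, N = 2794659.797 m.

E 527720 m, N 2794660 m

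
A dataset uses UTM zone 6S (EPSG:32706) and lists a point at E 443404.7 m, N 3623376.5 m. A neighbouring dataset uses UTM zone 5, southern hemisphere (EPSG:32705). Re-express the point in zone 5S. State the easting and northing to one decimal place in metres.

UTM 6S → geographic: φ = -57.52859990°, λ = -147.94510062°.
UTM 5S (λ₀ = -153°) forward: E = 802540.968 m, N = 3612499.462 m.

E 802541.0 m, N 3612499.5 m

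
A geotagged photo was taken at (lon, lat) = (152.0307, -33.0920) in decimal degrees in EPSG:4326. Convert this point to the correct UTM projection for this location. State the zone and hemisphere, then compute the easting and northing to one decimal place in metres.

Zone 56S: E 409544.4 m, N 6338096.1 m

Longitude 152.0307° lies in the 6° band [150°, 156°), giving zone 56; latitude is south of the equator, so 56S.
Zone 56 central meridian λ₀ = 6×56 − 183 = 153°; Δλ = -0.9693°.
Transverse Mercator on WGS84 with k₀ = 0.9996 gives E = 409544.367 m, N = 6338096.073 m.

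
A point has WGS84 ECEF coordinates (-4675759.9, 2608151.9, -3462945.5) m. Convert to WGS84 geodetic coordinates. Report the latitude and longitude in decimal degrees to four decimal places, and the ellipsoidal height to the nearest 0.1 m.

lat -33.0703°, lon 150.8471°, h 4491.1 m

λ = atan2(Y, X) = 150.84710012°; p = √(X²+Y²) = 5353988.0 m.
Bowring's method on WGS84 (a = 6378137 m, b = 6356752.314 m) gives φ = -33.07030025°, h = 4491.085 m.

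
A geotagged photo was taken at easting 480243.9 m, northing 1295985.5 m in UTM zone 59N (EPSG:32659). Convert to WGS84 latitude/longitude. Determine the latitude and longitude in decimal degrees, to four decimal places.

lat 11.7235°, lon 170.8187°

Zone 59N: λ₀ = 171°, k₀ = 0.9996, false easting 500000 m.
Meridian distance M = (N − FN)/k₀ = 1296504.1 m.
Inverse transverse Mercator on WGS84 gives φ = 11.72350038°, λ = 170.81869972°.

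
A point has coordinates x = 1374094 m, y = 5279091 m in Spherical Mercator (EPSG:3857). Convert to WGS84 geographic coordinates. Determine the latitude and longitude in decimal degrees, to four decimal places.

lat 42.7836°, lon 12.3437°

R = 6378137 m. λ = x/R = 12.34369642°.
φ = 2·arctan(exp(y/R)) − 90° = 2·arctan(2.28802) − 90° = 42.78359769°.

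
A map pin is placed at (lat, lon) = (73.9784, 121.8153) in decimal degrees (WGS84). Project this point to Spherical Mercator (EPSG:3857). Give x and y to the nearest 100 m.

Web Mercator is spherical with R = a = 6378137 m.
x = R·λ = 6378137 × 2.126078064 = 13560417.167 m.
y = R·ln tan(π/4 + φ/2) = 6378137 × 1.960890385 = 12506827.520 m.

x 13560400 m, y 12506800 m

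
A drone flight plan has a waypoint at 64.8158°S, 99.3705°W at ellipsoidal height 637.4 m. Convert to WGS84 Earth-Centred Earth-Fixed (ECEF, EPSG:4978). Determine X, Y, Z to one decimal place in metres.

X -443162.6 m, Y -2685508.9 m, Z -5749577.6 m

WGS84: a = 6378137 m, e² = 0.006694380; N(φ) = a/√(1−e²sin²φ) = 6395692.298 m.
X = (N+h)·cosφ·cosλ = -443162.645 m; Y = (N+h)·cosφ·sinλ = -2685508.884 m; Z = (N(1−e²)+h)·sinφ = -5749577.572 m.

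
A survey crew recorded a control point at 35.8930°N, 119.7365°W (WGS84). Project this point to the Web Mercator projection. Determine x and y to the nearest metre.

Web Mercator is spherical with R = a = 6378137 m.
x = R·λ = 6378137 × -2.089796160 = -13329006.209 m.
y = R·ln tan(π/4 + φ/2) = 6378137 × 0.671968681 = 4285908.308 m.

x -13329006 m, y 4285908 m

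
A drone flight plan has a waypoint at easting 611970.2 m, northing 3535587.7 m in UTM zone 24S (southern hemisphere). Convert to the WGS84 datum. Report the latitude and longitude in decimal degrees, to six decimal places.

Zone 24S: λ₀ = -39°, k₀ = 0.9996, false easting 500000 m, false northing 10000000 m.
Meridian distance M = (N − FN)/k₀ = -6466999.1 m.
Inverse transverse Mercator on WGS84 gives φ = -58.30639978°, λ = -37.08919966°.

lat -58.306400°, lon -37.089200°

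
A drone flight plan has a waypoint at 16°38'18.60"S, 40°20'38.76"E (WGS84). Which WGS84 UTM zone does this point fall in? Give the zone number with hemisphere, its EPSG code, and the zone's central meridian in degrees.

UTM zone = ⌊(λ + 180)/6⌋ + 1; 40.3441° ∈ [36°, 42°) → zone 37.
Hemisphere: S (φ < 0).
Central meridian λ₀ = 6×37 − 183 = 39°.
EPSG code: 32737.

Zone 37S (EPSG:32737), central meridian 39°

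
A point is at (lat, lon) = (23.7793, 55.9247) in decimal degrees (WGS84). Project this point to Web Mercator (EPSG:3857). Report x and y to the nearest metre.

Web Mercator is spherical with R = a = 6378137 m.
x = R·λ = 6378137 × 0.976070148 = 6225509.127 m.
y = R·ln tan(π/4 + φ/2) = 6378137 × 0.427481853 = 2726537.822 m.

x 6225509 m, y 2726538 m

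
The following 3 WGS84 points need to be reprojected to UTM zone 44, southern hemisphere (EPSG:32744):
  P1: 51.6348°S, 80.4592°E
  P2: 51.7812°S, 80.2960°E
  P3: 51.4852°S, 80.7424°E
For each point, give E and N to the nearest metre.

P1: E 462573 m, N 4279441 m; P2: E 451435 m, N 4263062 m; P3: E 482114 m, N 4296185 m

UTM zone 44S: λ₀ = 81°, k₀ = 0.9996.
P1 (-51.6348°, 80.4592°) → (462572.562, 4279440.608) m.
P2 (-51.7812°, 80.2960°) → (451435.032, 4263062.477) m.
P3 (-51.4852°, 80.7424°) → (482113.501, 4296185.327) m.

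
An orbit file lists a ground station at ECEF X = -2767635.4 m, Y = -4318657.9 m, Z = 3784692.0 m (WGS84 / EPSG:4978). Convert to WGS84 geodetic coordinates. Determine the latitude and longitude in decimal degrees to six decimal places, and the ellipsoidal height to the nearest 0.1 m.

λ = atan2(Y, X) = -122.65400041°; p = √(X²+Y²) = 5129387.1 m.
Bowring's method on WGS84 (a = 6378137 m, b = 6356752.314 m) gives φ = 36.60550011°, h = 3945.817 m.

lat 36.605500°, lon -122.654000°, h 3945.8 m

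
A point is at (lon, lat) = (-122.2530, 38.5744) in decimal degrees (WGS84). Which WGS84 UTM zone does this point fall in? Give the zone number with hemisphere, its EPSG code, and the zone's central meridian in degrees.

UTM zone = ⌊(λ + 180)/6⌋ + 1; -122.2530° ∈ [-126°, -120°) → zone 10.
Hemisphere: N (φ ≥ 0).
Central meridian λ₀ = 6×10 − 183 = -123°.
EPSG code: 32610.

Zone 10N (EPSG:32610), central meridian -123°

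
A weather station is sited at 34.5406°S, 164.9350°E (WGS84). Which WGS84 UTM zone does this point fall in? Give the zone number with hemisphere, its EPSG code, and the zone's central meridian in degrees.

UTM zone = ⌊(λ + 180)/6⌋ + 1; 164.9350° ∈ [162°, 168°) → zone 58.
Hemisphere: S (φ < 0).
Central meridian λ₀ = 6×58 − 183 = 165°.
EPSG code: 32758.

Zone 58S (EPSG:32758), central meridian 165°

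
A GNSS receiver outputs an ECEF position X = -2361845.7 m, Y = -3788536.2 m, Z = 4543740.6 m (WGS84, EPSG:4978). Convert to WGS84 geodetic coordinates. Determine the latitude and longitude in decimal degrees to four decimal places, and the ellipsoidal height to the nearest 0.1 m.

lat 45.6966°, lon -121.9402°, h 2770.5 m

λ = atan2(Y, X) = -121.94020014°; p = √(X²+Y²) = 4464450.9 m.
Bowring's method on WGS84 (a = 6378137 m, b = 6356752.314 m) gives φ = 45.69660038°, h = 2770.485 m.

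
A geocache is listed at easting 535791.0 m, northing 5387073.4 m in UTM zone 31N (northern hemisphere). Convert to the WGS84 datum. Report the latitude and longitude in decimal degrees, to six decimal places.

lat 48.635700°, lon 3.485800°

Zone 31N: λ₀ = 3°, k₀ = 0.9996, false easting 500000 m.
Meridian distance M = (N − FN)/k₀ = 5389229.1 m.
Inverse transverse Mercator on WGS84 gives φ = 48.63569960°, λ = 3.48579995°.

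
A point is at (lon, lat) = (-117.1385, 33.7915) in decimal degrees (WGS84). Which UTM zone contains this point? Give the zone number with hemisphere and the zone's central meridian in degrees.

UTM zone = ⌊(λ + 180)/6⌋ + 1; -117.1385° ∈ [-120°, -114°) → zone 11.
Hemisphere: N (φ ≥ 0).
Central meridian λ₀ = 6×11 − 183 = -117°.

Zone 11N, central meridian -117°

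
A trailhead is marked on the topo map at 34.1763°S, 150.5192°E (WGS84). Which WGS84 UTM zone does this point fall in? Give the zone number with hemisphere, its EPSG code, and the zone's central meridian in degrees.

UTM zone = ⌊(λ + 180)/6⌋ + 1; 150.5192° ∈ [150°, 156°) → zone 56.
Hemisphere: S (φ < 0).
Central meridian λ₀ = 6×56 − 183 = 153°.
EPSG code: 32756.

Zone 56S (EPSG:32756), central meridian 153°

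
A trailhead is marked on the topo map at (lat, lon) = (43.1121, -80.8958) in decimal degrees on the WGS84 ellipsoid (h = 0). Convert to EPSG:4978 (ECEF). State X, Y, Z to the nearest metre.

X 737900 m, Y -4604702 m, Z 4336601 m

WGS84: a = 6378137 m, e² = 0.006694380; N(φ) = a/√(1−e²sin²φ) = 6388131.927 m.
X = (N+h)·cosφ·cosλ = 737899.950 m; Y = (N+h)·cosφ·sinλ = -4604701.883 m; Z = (N(1−e²)+h)·sinφ = 4336601.444 m.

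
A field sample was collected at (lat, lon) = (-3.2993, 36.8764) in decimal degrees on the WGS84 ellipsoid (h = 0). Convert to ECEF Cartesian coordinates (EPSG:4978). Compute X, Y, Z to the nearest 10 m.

WGS84: a = 6378137 m, e² = 0.006694380; N(φ) = a/√(1−e²sin²φ) = 6378207.713 m.
X = (N+h)·cosφ·cosλ = 5093675.147 m; Y = (N+h)·cosφ·sinλ = 3821159.669 m; Z = (N(1−e²)+h)·sinφ = -364620.169 m.

X 5093680 m, Y 3821160 m, Z -364620 m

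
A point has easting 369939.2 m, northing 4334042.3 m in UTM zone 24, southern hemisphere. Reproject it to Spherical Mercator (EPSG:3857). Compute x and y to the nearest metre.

Unproject from UTM 24S (λ₀ = -39°) → φ = -51.13029961°, λ = -40.85880053°.
Web Mercator (R = 6378137 m): x = -4548380.869 m, y = -6644374.659 m.

x -4548381 m, y -6644375 m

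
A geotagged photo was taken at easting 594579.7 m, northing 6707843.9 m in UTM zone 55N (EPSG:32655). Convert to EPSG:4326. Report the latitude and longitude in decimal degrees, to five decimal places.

lat 60.49560°, lon 148.72160°

Zone 55N: λ₀ = 147°, k₀ = 0.9996, false easting 500000 m.
Meridian distance M = (N − FN)/k₀ = 6710528.1 m.
Inverse transverse Mercator on WGS84 gives φ = 60.49559976°, λ = 148.72160078°.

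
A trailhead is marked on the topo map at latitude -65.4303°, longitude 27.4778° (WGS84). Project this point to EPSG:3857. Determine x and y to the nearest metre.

x 3058815 m, y -9722638 m

Web Mercator is spherical with R = a = 6378137 m.
x = R·λ = 6378137 × 0.479578081 = 3058814.704 m.
y = R·ln tan(π/4 + φ/2) = 6378137 × -1.524369598 = -9722638.137 m.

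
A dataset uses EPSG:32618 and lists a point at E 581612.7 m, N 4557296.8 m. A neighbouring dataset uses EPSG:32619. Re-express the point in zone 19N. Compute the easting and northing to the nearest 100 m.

UTM 18N → geographic: φ = 41.16289990°, λ = -74.02720047°.
UTM 19N (λ₀ = -69°) forward: E = 78174.524 m, N = 4569038.083 m.

E 78200 m, N 4569000 m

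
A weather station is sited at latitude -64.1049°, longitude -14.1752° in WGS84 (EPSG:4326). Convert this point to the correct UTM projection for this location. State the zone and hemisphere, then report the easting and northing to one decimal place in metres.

Longitude -14.1752° lies in the 6° band [-18°, -12°), giving zone 28; latitude is south of the equator, so 28S.
Zone 28 central meridian λ₀ = 6×28 − 183 = -15°; Δλ = +0.8248°.
Transverse Mercator on WGS84 with k₀ = 0.9996 gives E = 540190.587 m, N = 2891036.214 m.

Zone 28S: E 540190.6 m, N 2891036.2 m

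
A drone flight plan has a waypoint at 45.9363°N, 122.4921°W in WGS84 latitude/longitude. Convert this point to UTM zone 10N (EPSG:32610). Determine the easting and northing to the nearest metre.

E 539373 m, N 5087095 m

Zone 10 central meridian λ₀ = 6×10 − 183 = -123°; Δλ = +0.5079°.
Transverse Mercator on WGS84 with k₀ = 0.9996 gives E = 539372.962 m, N = 5087095.425 m.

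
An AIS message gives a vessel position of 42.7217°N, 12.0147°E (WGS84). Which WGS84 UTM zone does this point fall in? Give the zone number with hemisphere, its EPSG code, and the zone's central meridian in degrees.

UTM zone = ⌊(λ + 180)/6⌋ + 1; 12.0147° ∈ [12°, 18°) → zone 33.
Hemisphere: N (φ ≥ 0).
Central meridian λ₀ = 6×33 − 183 = 15°.
EPSG code: 32633.

Zone 33N (EPSG:32633), central meridian 15°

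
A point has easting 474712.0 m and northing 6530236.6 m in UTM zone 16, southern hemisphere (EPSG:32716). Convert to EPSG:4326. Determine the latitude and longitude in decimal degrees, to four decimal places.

lat -31.3621°, lon -87.2659°

Zone 16S: λ₀ = -87°, k₀ = 0.9996, false easting 500000 m, false northing 10000000 m.
Meridian distance M = (N − FN)/k₀ = -3471151.9 m.
Inverse transverse Mercator on WGS84 gives φ = -31.36210021°, λ = -87.26589955°.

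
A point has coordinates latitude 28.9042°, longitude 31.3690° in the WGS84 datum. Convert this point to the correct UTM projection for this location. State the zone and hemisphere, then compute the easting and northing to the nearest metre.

Zone 36N: E 340983 m, N 3198466 m

Longitude 31.3690° lies in the 6° band [30°, 36°), giving zone 36; latitude is north of the equator, so 36N.
Zone 36 central meridian λ₀ = 6×36 − 183 = 33°; Δλ = -1.6310°.
Transverse Mercator on WGS84 with k₀ = 0.9996 gives E = 340982.928 m, N = 3198466.028 m.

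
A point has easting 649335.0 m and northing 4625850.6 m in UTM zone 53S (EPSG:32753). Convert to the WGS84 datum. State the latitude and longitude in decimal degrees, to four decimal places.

Zone 53S: λ₀ = 135°, k₀ = 0.9996, false easting 500000 m, false northing 10000000 m.
Meridian distance M = (N − FN)/k₀ = -5376299.9 m.
Inverse transverse Mercator on WGS84 gives φ = -48.50269988°, λ = 137.02169942°.

lat -48.5027°, lon 137.0217°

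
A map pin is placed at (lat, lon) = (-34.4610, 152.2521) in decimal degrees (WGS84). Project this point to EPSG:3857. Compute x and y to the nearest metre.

x 16948626 m, y -4090872 m

Web Mercator is spherical with R = a = 6378137 m.
x = R·λ = 6378137 × 2.657300438 = 16948626.244 m.
y = R·ln tan(π/4 + φ/2) = 6378137 × -0.641389847 = -4090872.316 m.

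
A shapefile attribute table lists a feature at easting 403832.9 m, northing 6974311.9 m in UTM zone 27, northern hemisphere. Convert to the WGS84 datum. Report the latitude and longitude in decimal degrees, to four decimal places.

lat 62.8861°, lon -22.8914°

Zone 27N: λ₀ = -21°, k₀ = 0.9996, false easting 500000 m.
Meridian distance M = (N − FN)/k₀ = 6977102.7 m.
Inverse transverse Mercator on WGS84 gives φ = 62.88609956°, λ = -22.89139984°.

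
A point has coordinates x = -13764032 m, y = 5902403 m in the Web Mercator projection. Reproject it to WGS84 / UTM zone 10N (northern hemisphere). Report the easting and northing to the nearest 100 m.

E 450800 m, N 5178300 m

Web Mercator inverse (R = 6378137 m) → φ = 46.75640245°, λ = -123.64440317°.
UTM 10N forward: E = 450786.722 m, N = 5178296.179 m.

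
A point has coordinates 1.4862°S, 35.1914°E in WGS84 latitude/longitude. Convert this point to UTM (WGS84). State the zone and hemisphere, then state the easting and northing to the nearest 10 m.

Longitude 35.1914° lies in the 6° band [30°, 36°), giving zone 36; latitude is south of the equator, so 36S.
Zone 36 central meridian λ₀ = 6×36 − 183 = 33°; Δλ = +2.1914°.
Transverse Mercator on WGS84 with k₀ = 0.9996 gives E = 743826.247 m, N = 9835608.895 m.

Zone 36S: E 743830 m, N 9835610 m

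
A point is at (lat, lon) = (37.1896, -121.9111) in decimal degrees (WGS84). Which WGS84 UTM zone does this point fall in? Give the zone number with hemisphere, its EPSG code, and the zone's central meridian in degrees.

Zone 10N (EPSG:32610), central meridian -123°

UTM zone = ⌊(λ + 180)/6⌋ + 1; -121.9111° ∈ [-126°, -120°) → zone 10.
Hemisphere: N (φ ≥ 0).
Central meridian λ₀ = 6×10 − 183 = -123°.
EPSG code: 32610.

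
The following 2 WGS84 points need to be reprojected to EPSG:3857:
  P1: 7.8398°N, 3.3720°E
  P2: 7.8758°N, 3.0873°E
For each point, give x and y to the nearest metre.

P1: x 375369 m, y 875459 m; P2: x 343677 m, y 879504 m

Web Mercator: x = R·λ, y = R·ln tan(π/4+φ/2), R = 6378137 m.
P1 (7.8398°, 3.3720°) → (375369.323, 875458.624) m.
P2 (7.8758°, 3.0873°) → (343676.664, 879504.111) m.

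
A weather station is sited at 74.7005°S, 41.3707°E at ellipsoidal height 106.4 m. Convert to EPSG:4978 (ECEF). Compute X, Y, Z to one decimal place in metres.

X 1266952.1 m, Y 1115817.6 m, Z -6130131.8 m

WGS84: a = 6378137 m, e² = 0.006694380; N(φ) = a/√(1−e²sin²φ) = 6398092.699 m.
X = (N+h)·cosφ·cosλ = 1266952.129 m; Y = (N+h)·cosφ·sinλ = 1115817.598 m; Z = (N(1−e²)+h)·sinφ = -6130131.827 m.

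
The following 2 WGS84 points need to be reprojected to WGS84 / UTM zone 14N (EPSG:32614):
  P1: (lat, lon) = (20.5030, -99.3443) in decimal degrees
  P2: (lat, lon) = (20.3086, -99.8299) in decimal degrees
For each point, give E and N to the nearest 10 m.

P1: E 464100 m, N 2267180 m; P2: E 413360 m, N 2245850 m

UTM zone 14N: λ₀ = -99°, k₀ = 0.9996.
P1 (20.5030°, -99.3443°) → (464100.037, 2267182.661) m.
P2 (20.3086°, -99.8299°) → (413356.237, 2245849.382) m.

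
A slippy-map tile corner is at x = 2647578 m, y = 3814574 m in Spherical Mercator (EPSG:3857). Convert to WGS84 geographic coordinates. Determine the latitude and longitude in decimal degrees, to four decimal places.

R = 6378137 m. λ = x/R = 23.78359783°.
φ = 2·arctan(exp(y/R)) − 90° = 2·arctan(1.81861) − 90° = 32.38969835°.

lat 32.3897°, lon 23.7836°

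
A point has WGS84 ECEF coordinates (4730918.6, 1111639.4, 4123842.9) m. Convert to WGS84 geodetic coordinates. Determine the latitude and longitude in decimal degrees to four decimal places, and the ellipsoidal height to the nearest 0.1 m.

λ = atan2(Y, X) = 13.22309966°; p = √(X²+Y²) = 4859766.8 m.
Bowring's method on WGS84 (a = 6378137 m, b = 6356752.314 m) gives φ = 40.50670011°, h = 4491.338 m.

lat 40.5067°, lon 13.2231°, h 4491.3 m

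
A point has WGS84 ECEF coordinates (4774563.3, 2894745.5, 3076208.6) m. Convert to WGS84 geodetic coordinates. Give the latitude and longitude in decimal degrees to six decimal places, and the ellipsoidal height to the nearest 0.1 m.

lat 29.015100°, lon 31.227799°, h 1739.5 m

λ = atan2(Y, X) = 31.22779948°; p = √(X²+Y²) = 5583547.8 m.
Bowring's method on WGS84 (a = 6378137 m, b = 6356752.314 m) gives φ = 29.01509990°, h = 1739.513 m.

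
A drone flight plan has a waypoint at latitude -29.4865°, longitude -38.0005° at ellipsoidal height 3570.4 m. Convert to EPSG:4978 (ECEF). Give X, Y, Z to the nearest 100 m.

X 4381000 m, Y -3422900 m, Z -3122700 m

WGS84: a = 6378137 m, e² = 0.006694380; N(φ) = a/√(1−e²sin²φ) = 6383315.676 m.
X = (N+h)·cosφ·cosλ = 4380997.518 m; Y = (N+h)·cosφ·sinλ = -3422871.959 m; Z = (N(1−e²)+h)·sinφ = -3122709.668 m.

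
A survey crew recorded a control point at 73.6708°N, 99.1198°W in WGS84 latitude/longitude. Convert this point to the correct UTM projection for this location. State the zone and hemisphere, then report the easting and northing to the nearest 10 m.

Longitude -99.1198° lies in the 6° band [-102°, -96°), giving zone 14; latitude is north of the equator, so 14N.
Zone 14 central meridian λ₀ = 6×14 − 183 = -99°; Δλ = -0.1198°.
Transverse Mercator on WGS84 with k₀ = 0.9996 gives E = 496240.380 m, N = 8175315.695 m.

Zone 14N: E 496240 m, N 8175320 m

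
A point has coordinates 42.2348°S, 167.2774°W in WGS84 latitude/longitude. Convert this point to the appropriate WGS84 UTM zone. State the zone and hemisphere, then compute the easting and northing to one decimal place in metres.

Zone 3S: E 312081.2 m, N 5321642.6 m

Longitude -167.2774° lies in the 6° band [-168°, -162°), giving zone 3; latitude is south of the equator, so 3S.
Zone 3 central meridian λ₀ = 6×3 − 183 = -165°; Δλ = -2.2774°.
Transverse Mercator on WGS84 with k₀ = 0.9996 gives E = 312081.246 m, N = 5321642.606 m.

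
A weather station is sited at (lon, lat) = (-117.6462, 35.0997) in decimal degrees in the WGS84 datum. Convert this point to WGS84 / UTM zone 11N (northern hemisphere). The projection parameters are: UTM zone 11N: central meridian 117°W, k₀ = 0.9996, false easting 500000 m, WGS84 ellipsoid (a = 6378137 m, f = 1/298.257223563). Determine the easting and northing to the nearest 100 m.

Zone 11 central meridian λ₀ = 6×11 − 183 = -117°; Δλ = -0.6462°.
Transverse Mercator on WGS84 with k₀ = 0.9996 gives E = 441104.367 m, N = 3884290.482 m.

E 441100 m, N 3884300 m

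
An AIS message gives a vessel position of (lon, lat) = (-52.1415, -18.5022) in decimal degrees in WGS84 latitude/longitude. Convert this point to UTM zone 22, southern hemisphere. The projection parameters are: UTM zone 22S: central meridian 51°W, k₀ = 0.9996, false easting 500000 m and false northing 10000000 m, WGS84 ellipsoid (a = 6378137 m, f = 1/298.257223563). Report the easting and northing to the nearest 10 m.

Zone 22 central meridian λ₀ = 6×22 − 183 = -51°; Δλ = -1.1415°.
Transverse Mercator on WGS84 with k₀ = 0.9996 gives E = 379498.093 m, N = 7953870.586 m.

E 379500 m, N 7953870 m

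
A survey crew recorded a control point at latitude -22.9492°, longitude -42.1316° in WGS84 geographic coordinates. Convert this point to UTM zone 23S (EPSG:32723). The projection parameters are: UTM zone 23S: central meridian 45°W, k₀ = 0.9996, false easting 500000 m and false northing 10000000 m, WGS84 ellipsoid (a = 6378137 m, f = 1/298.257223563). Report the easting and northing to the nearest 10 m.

E 794150 m, N 7459230 m

Zone 23 central meridian λ₀ = 6×23 − 183 = -45°; Δλ = +2.8684°.
Transverse Mercator on WGS84 with k₀ = 0.9996 gives E = 794154.002 m, N = 7459231.136 m.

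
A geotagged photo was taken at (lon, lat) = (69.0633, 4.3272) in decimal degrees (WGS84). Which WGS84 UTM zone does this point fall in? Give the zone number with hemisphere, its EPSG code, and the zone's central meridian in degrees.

Zone 42N (EPSG:32642), central meridian 69°

UTM zone = ⌊(λ + 180)/6⌋ + 1; 69.0633° ∈ [66°, 72°) → zone 42.
Hemisphere: N (φ ≥ 0).
Central meridian λ₀ = 6×42 − 183 = 69°.
EPSG code: 32642.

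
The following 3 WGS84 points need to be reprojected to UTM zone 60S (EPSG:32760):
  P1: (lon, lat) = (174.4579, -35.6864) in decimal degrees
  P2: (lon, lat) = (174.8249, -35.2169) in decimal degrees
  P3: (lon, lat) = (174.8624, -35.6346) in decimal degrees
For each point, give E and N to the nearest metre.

UTM zone 60S: λ₀ = 177°, k₀ = 0.9996.
P1 (-35.6864°, 174.4579°) → (269958.607, 6047855.350) m.
P2 (-35.2169°, 174.8249°) → (302027.640, 6100735.495) m.
P3 (-35.6346°, 174.8624°) → (306443.833, 6054474.348) m.

P1: E 269959 m, N 6047855 m; P2: E 302028 m, N 6100735 m; P3: E 306444 m, N 6054474 m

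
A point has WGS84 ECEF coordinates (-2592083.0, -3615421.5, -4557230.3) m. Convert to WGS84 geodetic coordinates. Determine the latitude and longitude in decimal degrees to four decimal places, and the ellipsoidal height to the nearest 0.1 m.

lat -45.8833°, lon -125.6387°, h 1396.9 m

λ = atan2(Y, X) = -125.63869969°; p = √(X²+Y²) = 4448614.0 m.
Bowring's method on WGS84 (a = 6378137 m, b = 6356752.314 m) gives φ = -45.88329982°, h = 1396.862 m.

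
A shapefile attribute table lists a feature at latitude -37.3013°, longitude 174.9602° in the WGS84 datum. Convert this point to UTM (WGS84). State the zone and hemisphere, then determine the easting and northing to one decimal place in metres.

Zone 60S: E 319215.0 m, N 5869751.9 m

Longitude 174.9602° lies in the 6° band [174°, 180°), giving zone 60; latitude is south of the equator, so 60S.
Zone 60 central meridian λ₀ = 6×60 − 183 = 177°; Δλ = -2.0398°.
Transverse Mercator on WGS84 with k₀ = 0.9996 gives E = 319215.020 m, N = 5869751.940 m.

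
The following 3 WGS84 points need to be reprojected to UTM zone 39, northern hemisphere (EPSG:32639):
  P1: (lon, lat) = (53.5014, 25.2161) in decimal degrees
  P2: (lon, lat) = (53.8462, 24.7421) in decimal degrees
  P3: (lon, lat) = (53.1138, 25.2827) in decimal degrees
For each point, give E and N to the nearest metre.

P1: E 752024 m, N 2791221 m; P2: E 787883 m, N 2739386 m; P3: E 712843 m, N 2797929 m

UTM zone 39N: λ₀ = 51°, k₀ = 0.9996.
P1 (25.2161°, 53.5014°) → (752023.619, 2791221.308) m.
P2 (24.7421°, 53.8462°) → (787883.283, 2739385.674) m.
P3 (25.2827°, 53.1138°) → (712843.178, 2797928.635) m.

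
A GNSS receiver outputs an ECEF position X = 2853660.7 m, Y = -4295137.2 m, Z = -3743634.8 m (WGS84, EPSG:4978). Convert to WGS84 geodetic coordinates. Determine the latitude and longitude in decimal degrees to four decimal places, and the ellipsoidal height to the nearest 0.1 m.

λ = atan2(Y, X) = -56.40020020°; p = √(X²+Y²) = 5156702.7 m.
Bowring's method on WGS84 (a = 6378137 m, b = 6356752.314 m) gives φ = -36.16179984°, h = 1581.929 m.

lat -36.1618°, lon -56.4002°, h 1581.9 m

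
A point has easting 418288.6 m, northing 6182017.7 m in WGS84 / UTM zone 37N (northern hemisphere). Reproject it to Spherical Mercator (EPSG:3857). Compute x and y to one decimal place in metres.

Unproject from UTM 37N (λ₀ = 39°) → φ = 55.77689962°, λ = 37.69729973°.
Web Mercator (R = 6378137 m): x = 4196444.210 m, y = 7514130.272 m.

x 4196444.2 m, y 7514130.3 m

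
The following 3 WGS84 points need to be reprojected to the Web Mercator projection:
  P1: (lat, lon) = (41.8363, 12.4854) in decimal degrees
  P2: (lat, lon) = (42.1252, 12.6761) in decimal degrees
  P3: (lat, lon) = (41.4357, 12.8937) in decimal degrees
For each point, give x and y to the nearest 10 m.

P1: x 1389870 m, y 5136490 m; P2: x 1411100 m, y 5179750 m; P3: x 1435320 m, y 5076820 m

Web Mercator: x = R·λ, y = R·ln tan(π/4+φ/2), R = 6378137 m.
P1 (41.8363°, 12.4854°) → (1389868.370, 5136489.432) m.
P2 (42.1252°, 12.6761°) → (1411096.997, 5179752.286) m.
P3 (41.4357°, 12.8937°) → (1435320.118, 5076821.291) m.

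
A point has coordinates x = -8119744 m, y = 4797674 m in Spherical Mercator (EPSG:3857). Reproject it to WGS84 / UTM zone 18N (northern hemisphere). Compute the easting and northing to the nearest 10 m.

Web Mercator inverse (R = 6378137 m) → φ = 39.52859773°, λ = -72.94090138°.
UTM 18N forward: E = 676974.011 m, N = 4377462.776 m.

E 676970 m, N 4377460 m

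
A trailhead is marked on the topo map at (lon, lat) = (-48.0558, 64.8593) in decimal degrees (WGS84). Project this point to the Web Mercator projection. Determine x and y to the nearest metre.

x -5349547 m, y 9571408 m

Web Mercator is spherical with R = a = 6378137 m.
x = R·λ = 6378137 × -0.838731935 = -5349547.186 m.
y = R·ln tan(π/4 + φ/2) = 6378137 × 1.500658848 = 9571407.725 m.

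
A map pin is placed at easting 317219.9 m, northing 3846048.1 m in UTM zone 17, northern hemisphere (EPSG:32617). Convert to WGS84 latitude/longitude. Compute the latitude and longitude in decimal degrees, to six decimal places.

Zone 17N: λ₀ = -81°, k₀ = 0.9996, false easting 500000 m.
Meridian distance M = (N − FN)/k₀ = 3847587.1 m.
Inverse transverse Mercator on WGS84 gives φ = 34.74019999°, λ = -82.99659991°.

lat 34.740200°, lon -82.996600°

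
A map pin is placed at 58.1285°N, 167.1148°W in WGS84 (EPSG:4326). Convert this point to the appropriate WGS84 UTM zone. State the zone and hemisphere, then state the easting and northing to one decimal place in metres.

Zone 3N: E 375456.5 m, N 6444968.9 m

Longitude -167.1148° lies in the 6° band [-168°, -162°), giving zone 3; latitude is north of the equator, so 3N.
Zone 3 central meridian λ₀ = 6×3 − 183 = -165°; Δλ = -2.1148°.
Transverse Mercator on WGS84 with k₀ = 0.9996 gives E = 375456.476 m, N = 6444968.889 m.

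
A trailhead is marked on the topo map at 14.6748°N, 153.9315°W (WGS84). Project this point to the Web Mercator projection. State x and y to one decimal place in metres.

x -17135576.2 m, y 1651750.3 m

Web Mercator is spherical with R = a = 6378137 m.
x = R·λ = 6378137 × -2.686611498 = -17135576.197 m.
y = R·ln tan(π/4 + φ/2) = 6378137 × 0.258970648 = 1651750.274 m.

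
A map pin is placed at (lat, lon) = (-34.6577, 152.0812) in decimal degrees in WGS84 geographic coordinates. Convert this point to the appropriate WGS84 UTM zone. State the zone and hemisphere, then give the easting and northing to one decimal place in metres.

Zone 56S: E 415809.0 m, N 6164531.7 m

Longitude 152.0812° lies in the 6° band [150°, 156°), giving zone 56; latitude is south of the equator, so 56S.
Zone 56 central meridian λ₀ = 6×56 − 183 = 153°; Δλ = -0.9188°.
Transverse Mercator on WGS84 with k₀ = 0.9996 gives E = 415809.045 m, N = 6164531.733 m.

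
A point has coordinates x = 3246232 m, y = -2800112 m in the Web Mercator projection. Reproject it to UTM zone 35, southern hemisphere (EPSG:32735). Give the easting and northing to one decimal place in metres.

E 719217.6 m, N 7301694.3 m

Web Mercator inverse (R = 6378137 m) → φ = -24.38270330°, λ = 29.16139821°.
UTM 35S forward: E = 719217.642 m, N = 7301694.295 m.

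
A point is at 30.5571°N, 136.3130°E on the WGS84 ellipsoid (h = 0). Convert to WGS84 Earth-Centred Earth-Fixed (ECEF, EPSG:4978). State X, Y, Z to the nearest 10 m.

WGS84: a = 6378137 m, e² = 0.006694380; N(φ) = a/√(1−e²sin²φ) = 6383662.147 m.
X = (N+h)·cosφ·cosλ = -3975097.203 m; Y = (N+h)·cosφ·sinλ = 3796960.206 m; Z = (N(1−e²)+h)·sinφ = 3223707.217 m.

X -3975100 m, Y 3796960 m, Z 3223710 m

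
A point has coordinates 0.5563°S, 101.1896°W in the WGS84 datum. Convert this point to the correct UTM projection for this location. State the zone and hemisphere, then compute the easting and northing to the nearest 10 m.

Zone 14S: E 256300 m, N 9938470 m

Longitude -101.1896° lies in the 6° band [-102°, -96°), giving zone 14; latitude is south of the equator, so 14S.
Zone 14 central meridian λ₀ = 6×14 − 183 = -99°; Δλ = -2.1896°.
Transverse Mercator on WGS84 with k₀ = 0.9996 gives E = 256304.035 m, N = 9938466.889 m.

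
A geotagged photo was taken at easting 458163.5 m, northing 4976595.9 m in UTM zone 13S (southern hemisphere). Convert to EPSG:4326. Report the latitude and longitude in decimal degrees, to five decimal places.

Zone 13S: λ₀ = -105°, k₀ = 0.9996, false easting 500000 m, false northing 10000000 m.
Meridian distance M = (N − FN)/k₀ = -5025414.3 m.
Inverse transverse Mercator on WGS84 gives φ = -45.36290038°, λ = -105.53420002°.

lat -45.36290°, lon -105.53420°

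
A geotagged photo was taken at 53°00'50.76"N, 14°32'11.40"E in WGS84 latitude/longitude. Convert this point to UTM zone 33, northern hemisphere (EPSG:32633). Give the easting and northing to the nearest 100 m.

E 468900 m, N 5873900 m

Zone 33 central meridian λ₀ = 6×33 − 183 = 15°; Δλ = -0.4635°.
Transverse Mercator on WGS84 with k₀ = 0.9996 gives E = 468904.571 m, N = 5873939.506 m.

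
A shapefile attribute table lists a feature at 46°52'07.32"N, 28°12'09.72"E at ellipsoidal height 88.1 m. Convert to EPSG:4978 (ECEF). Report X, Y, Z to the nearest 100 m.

X 3849800 m, Y 2064500 m, Z 4631900 m

WGS84: a = 6378137 m, e² = 0.006694380; N(φ) = a/√(1−e²sin²φ) = 6389537.711 m.
X = (N+h)·cosφ·cosλ = 3849799.096 m; Y = (N+h)·cosφ·sinλ = 2064477.746 m; Z = (N(1−e²)+h)·sinφ = 4631862.028 m.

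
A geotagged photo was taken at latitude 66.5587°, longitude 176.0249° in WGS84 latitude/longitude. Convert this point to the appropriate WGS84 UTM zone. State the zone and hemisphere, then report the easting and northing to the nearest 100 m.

Longitude 176.0249° lies in the 6° band [174°, 180°), giving zone 60; latitude is north of the equator, so 60N.
Zone 60 central meridian λ₀ = 6×60 − 183 = 177°; Δλ = -0.9751°.
Transverse Mercator on WGS84 with k₀ = 0.9996 gives E = 456715.308 m, N = 7382524.534 m.

Zone 60N: E 456700 m, N 7382500 m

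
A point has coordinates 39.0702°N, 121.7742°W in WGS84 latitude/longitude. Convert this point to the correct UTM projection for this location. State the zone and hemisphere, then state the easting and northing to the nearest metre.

Zone 10N: E 606041 m, N 4325282 m

Longitude -121.7742° lies in the 6° band [-126°, -120°), giving zone 10; latitude is north of the equator, so 10N.
Zone 10 central meridian λ₀ = 6×10 − 183 = -123°; Δλ = +1.2258°.
Transverse Mercator on WGS84 with k₀ = 0.9996 gives E = 606040.888 m, N = 4325281.798 m.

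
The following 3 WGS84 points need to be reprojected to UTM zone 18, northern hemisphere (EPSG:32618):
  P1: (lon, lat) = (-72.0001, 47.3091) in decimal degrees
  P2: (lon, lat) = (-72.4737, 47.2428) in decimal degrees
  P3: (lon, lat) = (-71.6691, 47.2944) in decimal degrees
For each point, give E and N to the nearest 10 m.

P1: E 726740 m, N 5243880 m; P2: E 691190 m, N 5235240 m; P3: E 751830 m, N 5243260 m

UTM zone 18N: λ₀ = -75°, k₀ = 0.9996.
P1 (47.3091°, -72.0001°) → (726742.240, 5243879.146) m.
P2 (47.2428°, -72.4737°) → (691186.829, 5235241.895) m.
P3 (47.2944°, -71.6691°) → (751828.024, 5243262.598) m.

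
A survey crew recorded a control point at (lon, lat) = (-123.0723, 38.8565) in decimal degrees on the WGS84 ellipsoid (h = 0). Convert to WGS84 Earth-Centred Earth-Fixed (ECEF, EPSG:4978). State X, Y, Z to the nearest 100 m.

WGS84: a = 6378137 m, e² = 0.006694380; N(φ) = a/√(1−e²sin²φ) = 6386556.451 m.
X = (N+h)·cosφ·cosλ = -2713934.693 m; Y = (N+h)·cosφ·sinλ = -4167570.236 m; Z = (N(1−e²)+h)·sinφ = 3979924.138 m.

X -2713900 m, Y -4167600 m, Z 3979900 m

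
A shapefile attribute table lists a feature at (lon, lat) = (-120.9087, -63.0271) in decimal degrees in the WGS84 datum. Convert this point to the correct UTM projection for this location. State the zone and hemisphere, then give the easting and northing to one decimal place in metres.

Zone 10S: E 605817.7 m, N 3009670.0 m

Longitude -120.9087° lies in the 6° band [-126°, -120°), giving zone 10; latitude is south of the equator, so 10S.
Zone 10 central meridian λ₀ = 6×10 − 183 = -123°; Δλ = +2.0913°.
Transverse Mercator on WGS84 with k₀ = 0.9996 gives E = 605817.653 m, N = 3009670.001 m.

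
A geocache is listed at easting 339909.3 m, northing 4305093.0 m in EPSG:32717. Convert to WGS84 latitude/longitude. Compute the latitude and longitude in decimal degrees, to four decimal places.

lat -51.3828°, lon -83.3006°

Zone 17S: λ₀ = -81°, k₀ = 0.9996, false easting 500000 m, false northing 10000000 m.
Meridian distance M = (N − FN)/k₀ = -5697185.9 m.
Inverse transverse Mercator on WGS84 gives φ = -51.38280042°, λ = -83.30059962°.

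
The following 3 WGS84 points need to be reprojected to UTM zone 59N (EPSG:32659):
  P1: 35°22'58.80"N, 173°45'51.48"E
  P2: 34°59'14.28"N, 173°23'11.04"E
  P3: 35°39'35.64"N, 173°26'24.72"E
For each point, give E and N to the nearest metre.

P1: E 751098 m, N 3919027 m; P2: E 717818 m, N 3874237 m; P3: E 720891 m, N 3948971 m

UTM zone 59N: λ₀ = 171°, k₀ = 0.9996.
P1 (35.3830°, 173.7643°) → (751098.311, 3919026.646) m.
P2 (34.9873°, 173.3864°) → (717818.334, 3874236.564) m.
P3 (35.6599°, 173.4402°) → (720891.421, 3948970.638) m.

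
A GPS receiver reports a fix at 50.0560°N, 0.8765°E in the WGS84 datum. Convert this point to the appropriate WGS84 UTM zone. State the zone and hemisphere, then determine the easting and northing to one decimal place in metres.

Longitude 0.8765° lies in the 6° band [0°, 6°), giving zone 31; latitude is north of the equator, so 31N.
Zone 31 central meridian λ₀ = 6×31 − 183 = 3°; Δλ = -2.1235°.
Transverse Mercator on WGS84 with k₀ = 0.9996 gives E = 347997.890 m, N = 5547017.051 m.

Zone 31N: E 347997.9 m, N 5547017.1 m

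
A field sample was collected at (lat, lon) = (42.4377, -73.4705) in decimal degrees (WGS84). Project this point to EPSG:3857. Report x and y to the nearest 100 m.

x -8178700 m, y 5226800 m

Web Mercator is spherical with R = a = 6378137 m.
x = R·λ = 6378137 × -1.282302128 = -8178698.648 m.
y = R·ln tan(π/4 + φ/2) = 6378137 × 0.819482548 = 5226771.958 m.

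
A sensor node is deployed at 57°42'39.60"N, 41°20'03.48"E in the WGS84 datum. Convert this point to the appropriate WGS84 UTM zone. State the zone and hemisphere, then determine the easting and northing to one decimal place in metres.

Zone 37N: E 639072.0 m, N 6398931.1 m

Longitude 41.3343° lies in the 6° band [36°, 42°), giving zone 37; latitude is north of the equator, so 37N.
Zone 37 central meridian λ₀ = 6×37 − 183 = 39°; Δλ = +2.3343°.
Transverse Mercator on WGS84 with k₀ = 0.9996 gives E = 639072.011 m, N = 6398931.054 m.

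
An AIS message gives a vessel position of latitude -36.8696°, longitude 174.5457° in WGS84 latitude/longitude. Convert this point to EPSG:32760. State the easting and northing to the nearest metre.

Zone 60 central meridian λ₀ = 6×60 − 183 = 177°; Δλ = -2.4543°.
Transverse Mercator on WGS84 with k₀ = 0.9996 gives E = 281234.789 m, N = 5916780.914 m.

E 281235 m, N 5916781 m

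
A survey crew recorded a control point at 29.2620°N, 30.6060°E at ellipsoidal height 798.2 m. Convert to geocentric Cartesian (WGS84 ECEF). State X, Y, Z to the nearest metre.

X 4793518 m, Y 2835556 m, Z 3099658 m

WGS84: a = 6378137 m, e² = 0.006694380; N(φ) = a/√(1−e²sin²φ) = 6383243.990 m.
X = (N+h)·cosφ·cosλ = 4793517.905 m; Y = (N+h)·cosφ·sinλ = 2835556.172 m; Z = (N(1−e²)+h)·sinφ = 3099657.638 m.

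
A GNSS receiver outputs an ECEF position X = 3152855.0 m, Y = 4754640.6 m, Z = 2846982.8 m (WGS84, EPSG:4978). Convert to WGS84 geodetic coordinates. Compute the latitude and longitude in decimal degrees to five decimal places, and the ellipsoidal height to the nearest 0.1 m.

lat 26.67470°, lon 56.45120°, h 2068.4 m

λ = atan2(Y, X) = 56.45119987°; p = √(X²+Y²) = 5705006.7 m.
Bowring's method on WGS84 (a = 6378137 m, b = 6356752.314 m) gives φ = 26.67469993°, h = 2068.392 m.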